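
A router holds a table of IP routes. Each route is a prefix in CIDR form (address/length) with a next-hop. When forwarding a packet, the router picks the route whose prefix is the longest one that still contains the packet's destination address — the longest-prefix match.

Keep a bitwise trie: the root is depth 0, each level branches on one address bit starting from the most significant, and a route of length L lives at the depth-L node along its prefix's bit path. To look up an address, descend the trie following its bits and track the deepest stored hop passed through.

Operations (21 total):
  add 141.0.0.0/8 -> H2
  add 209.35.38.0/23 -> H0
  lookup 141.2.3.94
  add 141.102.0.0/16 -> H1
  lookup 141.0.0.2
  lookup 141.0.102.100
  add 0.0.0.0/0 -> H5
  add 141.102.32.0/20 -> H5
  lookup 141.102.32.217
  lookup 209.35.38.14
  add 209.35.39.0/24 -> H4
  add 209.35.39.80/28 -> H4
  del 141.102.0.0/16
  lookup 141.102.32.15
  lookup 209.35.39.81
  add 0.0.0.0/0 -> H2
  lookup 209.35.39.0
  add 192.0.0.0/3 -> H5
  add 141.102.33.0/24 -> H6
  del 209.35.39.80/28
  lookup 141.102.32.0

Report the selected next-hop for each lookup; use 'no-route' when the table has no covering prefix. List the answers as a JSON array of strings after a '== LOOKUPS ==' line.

Apply in order:
  add 141.0.0.0/8 -> H2 at depth 8
  add 209.35.38.0/23 -> H0 at depth 23
  ? 141.2.3.94  path d0:-→d1:-→d2:-→d3:-→d4:-→d5:-→d6:-→d7:-→d8:H2  best=H2
  add 141.102.0.0/16 -> H1 at depth 16
  ? 141.0.0.2  path d0:-→d1:-→d2:-→d3:-→d4:-→d5:-→d6:-→d7:-→d8:H2→d9:-  best=H2
  ? 141.0.102.100  path d0:-→d1:-→d2:-→d3:-→d4:-→d5:-→d6:-→d7:-→d8:H2→d9:-  best=H2
  add 0.0.0.0/0 -> H5 at depth 0
  add 141.102.32.0/20 -> H5 at depth 20
  ? 141.102.32.217  path d0:H5→d1:-→d2:-→d3:-→d4:-→d5:-→d6:-→d7:-→d8:H2→d9:-→d10:-→d11:-→d12:-→d13:-→d14:-→d15:-→d16:H1→d17:-→d18:-→d19:-→d20:H5  best=H5
  ? 209.35.38.14  path d0:H5→d1:-→d2:-→d3:-→d4:-→d5:-→d6:-→d7:-→d8:-→d9:-→d10:-→d11:-→d12:-→d13:-→d14:-→d15:-→d16:-→d17:-→d18:-→d19:-→d20:-→d21:-→d22:-→d23:H0  best=H0
  add 209.35.39.0/24 -> H4 at depth 24
  add 209.35.39.80/28 -> H4 at depth 28
  - 141.102.0.0/16 clear@16
  ? 141.102.32.15  path d0:H5→d1:-→d2:-→d3:-→d4:-→d5:-→d6:-→d7:-→d8:H2→d9:-→d10:-→d11:-→d12:-→d13:-→d14:-→d15:-→d16:-→d17:-→d18:-→d19:-→d20:H5  best=H5
  ? 209.35.39.81  path d0:H5→d1:-→d2:-→d3:-→d4:-→d5:-→d6:-→d7:-→d8:-→d9:-→d10:-→d11:-→d12:-→d13:-→d14:-→d15:-→d16:-→d17:-→d18:-→d19:-→d20:-→d21:-→d22:-→d23:H0→d24:H4→d25:-→d26:-→d27:-→d28:H4  best=H4
  add 0.0.0.0/0 -> H2 at depth 0
  ? 209.35.39.0  path d0:H2→d1:-→d2:-→d3:-→d4:-→d5:-→d6:-→d7:-→d8:-→d9:-→d10:-→d11:-→d12:-→d13:-→d14:-→d15:-→d16:-→d17:-→d18:-→d19:-→d20:-→d21:-→d22:-→d23:H0→d24:H4→d25:-  best=H4
  add 192.0.0.0/3 -> H5 at depth 3
  add 141.102.33.0/24 -> H6 at depth 24
  - 209.35.39.80/28 clear@28
  ? 141.102.32.0  path d0:H2→d1:-→d2:-→d3:-→d4:-→d5:-→d6:-→d7:-→d8:H2→d9:-→d10:-→d11:-→d12:-→d13:-→d14:-→d15:-→d16:-→d17:-→d18:-→d19:-→d20:H5→d21:-→d22:-→d23:-  best=H5

== LOOKUPS ==
["H2","H2","H2","H5","H0","H5","H4","H4","H5"]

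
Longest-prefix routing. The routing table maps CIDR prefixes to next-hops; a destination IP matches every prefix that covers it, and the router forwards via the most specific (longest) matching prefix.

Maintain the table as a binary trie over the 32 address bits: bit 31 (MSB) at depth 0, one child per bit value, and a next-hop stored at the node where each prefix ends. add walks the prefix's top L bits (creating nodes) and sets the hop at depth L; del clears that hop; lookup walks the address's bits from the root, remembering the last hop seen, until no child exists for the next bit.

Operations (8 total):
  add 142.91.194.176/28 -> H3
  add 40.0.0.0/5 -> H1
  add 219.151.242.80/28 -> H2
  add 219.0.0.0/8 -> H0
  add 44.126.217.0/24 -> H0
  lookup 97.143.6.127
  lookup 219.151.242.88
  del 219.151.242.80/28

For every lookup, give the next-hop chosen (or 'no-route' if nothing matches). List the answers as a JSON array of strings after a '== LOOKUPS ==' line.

Trace:
  add 142.91.194.176/28 -> H3 at depth 28
  add 40.0.0.0/5 -> H1 at depth 5
  add 219.151.242.80/28 -> H2 at depth 28
  add 219.0.0.0/8 -> H0 at depth 8
  add 44.126.217.0/24 -> H0 at depth 24
  lookup 97.143.6.127: bits 0 walk d0:-→d1:- -> no-route
  lookup 219.151.242.88: bits 1101101110010111111100100101 walk d0:-→d1:-→d2:-→d3:-→d4:-→d5:-→d6:-→d7:-→d8:H0→d9:-→d10:-→d11:-→d12:-→d13:-→d14:-→d15:-→d16:-→d17:-→d18:-→d19:-→d20:-→d21:-→d22:-→d23:-→d24:-→d25:-→d26:-→d27:-→d28:H2 -> H2
  del 219.151.242.80/28 (clear depth 28)

== LOOKUPS ==
["no-route","H2"]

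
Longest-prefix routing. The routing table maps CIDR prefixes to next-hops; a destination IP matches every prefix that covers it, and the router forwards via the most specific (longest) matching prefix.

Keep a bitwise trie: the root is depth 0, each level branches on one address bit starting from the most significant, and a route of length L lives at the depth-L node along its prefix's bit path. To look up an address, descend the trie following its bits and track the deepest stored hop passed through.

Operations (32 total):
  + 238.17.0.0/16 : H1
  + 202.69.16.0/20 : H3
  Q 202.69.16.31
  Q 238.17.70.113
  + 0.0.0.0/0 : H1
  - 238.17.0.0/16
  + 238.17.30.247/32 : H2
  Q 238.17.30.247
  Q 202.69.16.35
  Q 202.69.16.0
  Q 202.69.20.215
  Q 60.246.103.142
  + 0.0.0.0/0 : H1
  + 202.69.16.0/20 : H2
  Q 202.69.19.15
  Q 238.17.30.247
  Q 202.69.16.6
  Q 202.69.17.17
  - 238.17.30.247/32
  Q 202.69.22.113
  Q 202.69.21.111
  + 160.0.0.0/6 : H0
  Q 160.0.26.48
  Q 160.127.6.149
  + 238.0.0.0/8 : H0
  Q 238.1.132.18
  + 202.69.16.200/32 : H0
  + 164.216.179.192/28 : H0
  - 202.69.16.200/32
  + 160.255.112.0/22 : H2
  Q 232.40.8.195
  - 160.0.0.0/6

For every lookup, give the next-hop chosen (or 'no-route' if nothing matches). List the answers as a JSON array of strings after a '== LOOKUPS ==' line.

Process each operation:
  + 238.17.0.0/16 (H1) depth=16
  + 202.69.16.0/20 (H3) depth=20
  Q 202.69.16.31: descend 11001010010001010001 ; hops seen [H3] ; pick H3
  Q 238.17.70.113: descend 1110111000010001 ; hops seen [H1] ; pick H1
  + 0.0.0.0/0 (H1) depth=0
  del 238.17.0.0/16 (clear depth 16)
  + 238.17.30.247/32 (H2) depth=32
  Q 238.17.30.247: descend 11101110000100010001111011110111 ; hops seen [H1,H2] ; pick H2
  Q 202.69.16.35: descend 11001010010001010001 ; hops seen [H1,H3] ; pick H3
  Q 202.69.16.0: descend 11001010010001010001 ; hops seen [H1,H3] ; pick H3
  Q 202.69.20.215: descend 11001010010001010001 ; hops seen [H1,H3] ; pick H3
  Q 60.246.103.142: descend ε ; hops seen [H1] ; pick H1
  + 0.0.0.0/0 (H1) depth=0
  + 202.69.16.0/20 (H2) depth=20
  Q 202.69.19.15: descend 11001010010001010001 ; hops seen [H1,H2] ; pick H2
  Q 238.17.30.247: descend 11101110000100010001111011110111 ; hops seen [H1,H2] ; pick H2
  Q 202.69.16.6: descend 11001010010001010001 ; hops seen [H1,H2] ; pick H2
  Q 202.69.17.17: descend 11001010010001010001 ; hops seen [H1,H2] ; pick H2
  del 238.17.30.247/32 (clear depth 32)
  Q 202.69.22.113: descend 11001010010001010001 ; hops seen [H1,H2] ; pick H2
  Q 202.69.21.111: descend 11001010010001010001 ; hops seen [H1,H2] ; pick H2
  + 160.0.0.0/6 (H0) depth=6
  Q 160.0.26.48: descend 101000 ; hops seen [H1,H0] ; pick H0
  Q 160.127.6.149: descend 101000 ; hops seen [H1,H0] ; pick H0
  + 238.0.0.0/8 (H0) depth=8
  Q 238.1.132.18: descend 11101110000 ; hops seen [H1,H0] ; pick H0
  + 202.69.16.200/32 (H0) depth=32
  + 164.216.179.192/28 (H0) depth=28
  del 202.69.16.200/32 (clear depth 32)
  + 160.255.112.0/22 (H2) depth=22
  Q 232.40.8.195: descend 11101 ; hops seen [H1] ; pick H1
  del 160.0.0.0/6 (clear depth 6)

== LOOKUPS ==
["H3","H1","H2","H3","H3","H3","H1","H2","H2","H2","H2","H2","H2","H0","H0","H0","H1"]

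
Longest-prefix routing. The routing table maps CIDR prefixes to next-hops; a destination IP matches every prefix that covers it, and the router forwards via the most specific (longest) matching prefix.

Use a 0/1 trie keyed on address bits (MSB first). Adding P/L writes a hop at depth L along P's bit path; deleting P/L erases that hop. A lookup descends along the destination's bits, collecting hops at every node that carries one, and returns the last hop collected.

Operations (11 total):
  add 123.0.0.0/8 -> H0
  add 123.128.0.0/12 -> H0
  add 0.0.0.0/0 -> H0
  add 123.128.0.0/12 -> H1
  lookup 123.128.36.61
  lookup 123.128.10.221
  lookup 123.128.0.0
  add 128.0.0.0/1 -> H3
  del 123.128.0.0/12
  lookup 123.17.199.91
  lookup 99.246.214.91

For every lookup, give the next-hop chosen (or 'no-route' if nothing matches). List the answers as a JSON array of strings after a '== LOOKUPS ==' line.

Apply in order:
  add 123.0.0.0/8 -> H0 at depth 8
  add 123.128.0.0/12 -> H0 at depth 12
  add 0.0.0.0/0 -> H0 at depth 0
  add 123.128.0.0/12 -> H1 at depth 12
  Q 123.128.36.61: descend 011110111000 ; hops seen [H0,H0,H1] ; pick H1
  Q 123.128.10.221: descend 011110111000 ; hops seen [H0,H0,H1] ; pick H1
  Q 123.128.0.0: descend 011110111000 ; hops seen [H0,H0,H1] ; pick H1
  add 128.0.0.0/1 -> H3 at depth 1
  del 123.128.0.0/12 (clear depth 12)
  Q 123.17.199.91: descend 01111011 ; hops seen [H0,H0] ; pick H0
  Q 99.246.214.91: descend 011 ; hops seen [H0] ; pick H0

== LOOKUPS ==
["H1","H1","H1","H0","H0"]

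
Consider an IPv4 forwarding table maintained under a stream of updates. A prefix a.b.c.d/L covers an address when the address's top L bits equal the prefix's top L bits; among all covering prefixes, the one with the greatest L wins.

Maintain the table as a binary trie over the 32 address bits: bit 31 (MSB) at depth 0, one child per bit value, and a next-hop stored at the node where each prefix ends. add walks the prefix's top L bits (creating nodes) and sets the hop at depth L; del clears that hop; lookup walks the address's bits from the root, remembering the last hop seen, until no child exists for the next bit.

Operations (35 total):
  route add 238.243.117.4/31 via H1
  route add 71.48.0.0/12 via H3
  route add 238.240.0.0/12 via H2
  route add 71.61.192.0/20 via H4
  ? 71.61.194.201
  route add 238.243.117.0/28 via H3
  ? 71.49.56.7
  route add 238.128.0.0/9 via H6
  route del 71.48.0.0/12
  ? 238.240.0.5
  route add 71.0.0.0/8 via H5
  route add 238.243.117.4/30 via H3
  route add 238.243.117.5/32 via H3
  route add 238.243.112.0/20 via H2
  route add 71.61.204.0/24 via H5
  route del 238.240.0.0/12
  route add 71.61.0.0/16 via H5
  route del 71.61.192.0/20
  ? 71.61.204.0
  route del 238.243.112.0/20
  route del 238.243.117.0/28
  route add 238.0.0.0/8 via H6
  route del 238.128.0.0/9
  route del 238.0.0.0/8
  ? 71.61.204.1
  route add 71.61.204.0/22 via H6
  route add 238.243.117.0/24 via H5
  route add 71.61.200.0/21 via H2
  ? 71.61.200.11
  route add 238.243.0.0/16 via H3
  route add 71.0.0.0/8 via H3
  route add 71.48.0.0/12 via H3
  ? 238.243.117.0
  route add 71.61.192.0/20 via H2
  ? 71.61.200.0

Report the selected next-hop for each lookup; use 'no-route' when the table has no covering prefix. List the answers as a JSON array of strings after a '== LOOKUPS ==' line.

Apply in order:
  + 238.243.117.4/31 (H1) depth=31
  + 71.48.0.0/12 (H3) depth=12
  + 238.240.0.0/12 (H2) depth=12
  + 71.61.192.0/20 (H4) depth=20
  ? 71.61.194.201  path d0:-→d1:-→d2:-→d3:-→d4:-→d5:-→d6:-→d7:-→d8:-→d9:-→d10:-→d11:-→d12:H3→d13:-→d14:-→d15:-→d16:-→d17:-→d18:-→d19:-→d20:H4  best=H4
  + 238.243.117.0/28 (H3) depth=28
  ? 71.49.56.7  path d0:-→d1:-→d2:-→d3:-→d4:-→d5:-→d6:-→d7:-→d8:-→d9:-→d10:-→d11:-→d12:H3  best=H3
  + 238.128.0.0/9 (H6) depth=9
  del 71.48.0.0/12 (clear depth 12)
  ? 238.240.0.5  path d0:-→d1:-→d2:-→d3:-→d4:-→d5:-→d6:-→d7:-→d8:-→d9:H6→d10:-→d11:-→d12:H2→d13:-→d14:-  best=H2
  + 71.0.0.0/8 (H5) depth=8
  + 238.243.117.4/30 (H3) depth=30
  + 238.243.117.5/32 (H3) depth=32
  + 238.243.112.0/20 (H2) depth=20
  + 71.61.204.0/24 (H5) depth=24
  del 238.240.0.0/12 (clear depth 12)
  + 71.61.0.0/16 (H5) depth=16
  del 71.61.192.0/20 (clear depth 20)
  ? 71.61.204.0  path d0:-→d1:-→d2:-→d3:-→d4:-→d5:-→d6:-→d7:-→d8:H5→d9:-→d10:-→d11:-→d12:-→d13:-→d14:-→d15:-→d16:H5→d17:-→d18:-→d19:-→d20:-→d21:-→d22:-→d23:-→d24:H5  best=H5
  del 238.243.112.0/20 (clear depth 20)
  del 238.243.117.0/28 (clear depth 28)
  + 238.0.0.0/8 (H6) depth=8
  del 238.128.0.0/9 (clear depth 9)
  del 238.0.0.0/8 (clear depth 8)
  ? 71.61.204.1  path d0:-→d1:-→d2:-→d3:-→d4:-→d5:-→d6:-→d7:-→d8:H5→d9:-→d10:-→d11:-→d12:-→d13:-→d14:-→d15:-→d16:H5→d17:-→d18:-→d19:-→d20:-→d21:-→d22:-→d23:-→d24:H5  best=H5
  + 71.61.204.0/22 (H6) depth=22
  + 238.243.117.0/24 (H5) depth=24
  + 71.61.200.0/21 (H2) depth=21
  ? 71.61.200.11  path d0:-→d1:-→d2:-→d3:-→d4:-→d5:-→d6:-→d7:-→d8:H5→d9:-→d10:-→d11:-→d12:-→d13:-→d14:-→d15:-→d16:H5→d17:-→d18:-→d19:-→d20:-→d21:H2  best=H2
  + 238.243.0.0/16 (H3) depth=16
  + 71.0.0.0/8 (H3) depth=8
  + 71.48.0.0/12 (H3) depth=12
  ? 238.243.117.0  path d0:-→d1:-→d2:-→d3:-→d4:-→d5:-→d6:-→d7:-→d8:-→d9:-→d10:-→d11:-→d12:-→d13:-→d14:-→d15:-→d16:H3→d17:-→d18:-→d19:-→d20:-→d21:-→d22:-→d23:-→d24:H5→d25:-→d26:-→d27:-→d28:-→d29:-  best=H5
  + 71.61.192.0/20 (H2) depth=20
  ? 71.61.200.0  path d0:-→d1:-→d2:-→d3:-→d4:-→d5:-→d6:-→d7:-→d8:H3→d9:-→d10:-→d11:-→d12:H3→d13:-→d14:-→d15:-→d16:H5→d17:-→d18:-→d19:-→d20:H2→d21:H2  best=H2

== LOOKUPS ==
["H4","H3","H2","H5","H5","H2","H5","H2"]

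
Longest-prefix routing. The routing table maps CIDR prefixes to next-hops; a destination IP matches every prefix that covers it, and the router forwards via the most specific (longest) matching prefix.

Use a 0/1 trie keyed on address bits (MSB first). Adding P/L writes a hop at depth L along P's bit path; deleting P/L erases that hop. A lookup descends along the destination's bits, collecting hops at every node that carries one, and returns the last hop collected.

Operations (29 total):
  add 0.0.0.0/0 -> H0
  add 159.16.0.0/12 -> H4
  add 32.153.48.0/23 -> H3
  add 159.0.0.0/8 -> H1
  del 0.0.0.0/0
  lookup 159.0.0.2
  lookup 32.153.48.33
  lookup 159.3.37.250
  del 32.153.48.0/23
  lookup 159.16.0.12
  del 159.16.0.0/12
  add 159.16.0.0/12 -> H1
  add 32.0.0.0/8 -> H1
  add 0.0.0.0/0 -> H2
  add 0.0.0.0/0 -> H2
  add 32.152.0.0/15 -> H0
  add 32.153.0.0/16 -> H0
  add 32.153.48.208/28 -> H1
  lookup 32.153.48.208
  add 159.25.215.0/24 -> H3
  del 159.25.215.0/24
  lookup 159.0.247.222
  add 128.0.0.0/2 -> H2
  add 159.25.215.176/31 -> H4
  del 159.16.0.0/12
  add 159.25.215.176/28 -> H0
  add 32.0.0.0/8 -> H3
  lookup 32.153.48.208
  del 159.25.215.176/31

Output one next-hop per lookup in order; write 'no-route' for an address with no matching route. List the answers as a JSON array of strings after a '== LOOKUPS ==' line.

Process each operation:
  add 0.0.0.0/0 -> H0 at depth 0
  add 159.16.0.0/12 -> H4 at depth 12
  add 32.153.48.0/23 -> H3 at depth 23
  add 159.0.0.0/8 -> H1 at depth 8
  del 0.0.0.0/0 (clear depth 0)
  ? 159.0.0.2  path d0:-→d1:-→d2:-→d3:-→d4:-→d5:-→d6:-→d7:-→d8:H1→d9:-→d10:-→d11:-  best=H1
  ? 32.153.48.33  path d0:-→d1:-→d2:-→d3:-→d4:-→d5:-→d6:-→d7:-→d8:-→d9:-→d10:-→d11:-→d12:-→d13:-→d14:-→d15:-→d16:-→d17:-→d18:-→d19:-→d20:-→d21:-→d22:-→d23:H3  best=H3
  ? 159.3.37.250  path d0:-→d1:-→d2:-→d3:-→d4:-→d5:-→d6:-→d7:-→d8:H1→d9:-→d10:-→d11:-  best=H1
  del 32.153.48.0/23 (clear depth 23)
  ? 159.16.0.12  path d0:-→d1:-→d2:-→d3:-→d4:-→d5:-→d6:-→d7:-→d8:H1→d9:-→d10:-→d11:-→d12:H4  best=H4
  del 159.16.0.0/12 (clear depth 12)
  add 159.16.0.0/12 -> H1 at depth 12
  add 32.0.0.0/8 -> H1 at depth 8
  add 0.0.0.0/0 -> H2 at depth 0
  add 0.0.0.0/0 -> H2 at depth 0
  add 32.152.0.0/15 -> H0 at depth 15
  add 32.153.0.0/16 -> H0 at depth 16
  add 32.153.48.208/28 -> H1 at depth 28
  ? 32.153.48.208  path d0:H2→d1:-→d2:-→d3:-→d4:-→d5:-→d6:-→d7:-→d8:H1→d9:-→d10:-→d11:-→d12:-→d13:-→d14:-→d15:H0→d16:H0→d17:-→d18:-→d19:-→d20:-→d21:-→d22:-→d23:-→d24:-→d25:-→d26:-→d27:-→d28:H1  best=H1
  add 159.25.215.0/24 -> H3 at depth 24
  del 159.25.215.0/24 (clear depth 24)
  ? 159.0.247.222  path d0:H2→d1:-→d2:-→d3:-→d4:-→d5:-→d6:-→d7:-→d8:H1→d9:-→d10:-→d11:-  best=H1
  add 128.0.0.0/2 -> H2 at depth 2
  add 159.25.215.176/31 -> H4 at depth 31
  del 159.16.0.0/12 (clear depth 12)
  add 159.25.215.176/28 -> H0 at depth 28
  add 32.0.0.0/8 -> H3 at depth 8
  ? 32.153.48.208  path d0:H2→d1:-→d2:-→d3:-→d4:-→d5:-→d6:-→d7:-→d8:H3→d9:-→d10:-→d11:-→d12:-→d13:-→d14:-→d15:H0→d16:H0→d17:-→d18:-→d19:-→d20:-→d21:-→d22:-→d23:-→d24:-→d25:-→d26:-→d27:-→d28:H1  best=H1
  del 159.25.215.176/31 (clear depth 31)

== LOOKUPS ==
["H1","H3","H1","H4","H1","H1","H1"]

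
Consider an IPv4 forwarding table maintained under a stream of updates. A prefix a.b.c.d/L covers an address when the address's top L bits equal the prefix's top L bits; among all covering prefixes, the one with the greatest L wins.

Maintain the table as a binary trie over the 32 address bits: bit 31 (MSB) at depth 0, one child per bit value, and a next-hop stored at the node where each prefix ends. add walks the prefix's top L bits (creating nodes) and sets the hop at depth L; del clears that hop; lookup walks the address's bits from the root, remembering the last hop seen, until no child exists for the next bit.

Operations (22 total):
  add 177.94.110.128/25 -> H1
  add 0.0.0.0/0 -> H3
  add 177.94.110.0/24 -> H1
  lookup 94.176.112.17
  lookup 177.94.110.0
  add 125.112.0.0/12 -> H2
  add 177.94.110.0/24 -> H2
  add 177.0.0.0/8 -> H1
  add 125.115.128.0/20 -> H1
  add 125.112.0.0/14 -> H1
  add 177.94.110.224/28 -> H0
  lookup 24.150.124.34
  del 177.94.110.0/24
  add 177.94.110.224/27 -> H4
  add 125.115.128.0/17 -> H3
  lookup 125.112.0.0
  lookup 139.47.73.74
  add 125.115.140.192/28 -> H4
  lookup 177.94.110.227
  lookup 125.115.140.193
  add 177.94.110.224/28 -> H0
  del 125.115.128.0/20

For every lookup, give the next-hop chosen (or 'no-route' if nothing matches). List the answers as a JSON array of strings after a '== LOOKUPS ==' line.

Process each operation:
  add 177.94.110.128/25 -> H1 at depth 25
  add 0.0.0.0/0 -> H3 at depth 0
  add 177.94.110.0/24 -> H1 at depth 24
  lookup 94.176.112.17: bits ε walk d0:H3 -> H3
  lookup 177.94.110.0: bits 101100010101111001101110 walk d0:H3→d1:-→d2:-→d3:-→d4:-→d5:-→d6:-→d7:-→d8:-→d9:-→d10:-→d11:-→d12:-→d13:-→d14:-→d15:-→d16:-→d17:-→d18:-→d19:-→d20:-→d21:-→d22:-→d23:-→d24:H1 -> H1
  add 125.112.0.0/12 -> H2 at depth 12
  add 177.94.110.0/24 -> H2 at depth 24
  add 177.0.0.0/8 -> H1 at depth 8
  add 125.115.128.0/20 -> H1 at depth 20
  add 125.112.0.0/14 -> H1 at depth 14
  add 177.94.110.224/28 -> H0 at depth 28
  lookup 24.150.124.34: bits 0 walk d0:H3→d1:- -> H3
  - 177.94.110.0/24 clear@24
  add 177.94.110.224/27 -> H4 at depth 27
  add 125.115.128.0/17 -> H3 at depth 17
  lookup 125.112.0.0: bits 01111101011100 walk d0:H3→d1:-→d2:-→d3:-→d4:-→d5:-→d6:-→d7:-→d8:-→d9:-→d10:-→d11:-→d12:H2→d13:-→d14:H1 -> H1
  lookup 139.47.73.74: bits 10 walk d0:H3→d1:-→d2:- -> H3
  add 125.115.140.192/28 -> H4 at depth 28
  lookup 177.94.110.227: bits 1011000101011110011011101110 walk d0:H3→d1:-→d2:-→d3:-→d4:-→d5:-→d6:-→d7:-→d8:H1→d9:-→d10:-→d11:-→d12:-→d13:-→d14:-→d15:-→d16:-→d17:-→d18:-→d19:-→d20:-→d21:-→d22:-→d23:-→d24:-→d25:H1→d26:-→d27:H4→d28:H0 -> H0
  lookup 125.115.140.193: bits 0111110101110011100011001100 walk d0:H3→d1:-→d2:-→d3:-→d4:-→d5:-→d6:-→d7:-→d8:-→d9:-→d10:-→d11:-→d12:H2→d13:-→d14:H1→d15:-→d16:-→d17:H3→d18:-→d19:-→d20:H1→d21:-→d22:-→d23:-→d24:-→d25:-→d26:-→d27:-→d28:H4 -> H4
  add 177.94.110.224/28 -> H0 at depth 28
  - 125.115.128.0/20 clear@20

== LOOKUPS ==
["H3","H1","H3","H1","H3","H0","H4"]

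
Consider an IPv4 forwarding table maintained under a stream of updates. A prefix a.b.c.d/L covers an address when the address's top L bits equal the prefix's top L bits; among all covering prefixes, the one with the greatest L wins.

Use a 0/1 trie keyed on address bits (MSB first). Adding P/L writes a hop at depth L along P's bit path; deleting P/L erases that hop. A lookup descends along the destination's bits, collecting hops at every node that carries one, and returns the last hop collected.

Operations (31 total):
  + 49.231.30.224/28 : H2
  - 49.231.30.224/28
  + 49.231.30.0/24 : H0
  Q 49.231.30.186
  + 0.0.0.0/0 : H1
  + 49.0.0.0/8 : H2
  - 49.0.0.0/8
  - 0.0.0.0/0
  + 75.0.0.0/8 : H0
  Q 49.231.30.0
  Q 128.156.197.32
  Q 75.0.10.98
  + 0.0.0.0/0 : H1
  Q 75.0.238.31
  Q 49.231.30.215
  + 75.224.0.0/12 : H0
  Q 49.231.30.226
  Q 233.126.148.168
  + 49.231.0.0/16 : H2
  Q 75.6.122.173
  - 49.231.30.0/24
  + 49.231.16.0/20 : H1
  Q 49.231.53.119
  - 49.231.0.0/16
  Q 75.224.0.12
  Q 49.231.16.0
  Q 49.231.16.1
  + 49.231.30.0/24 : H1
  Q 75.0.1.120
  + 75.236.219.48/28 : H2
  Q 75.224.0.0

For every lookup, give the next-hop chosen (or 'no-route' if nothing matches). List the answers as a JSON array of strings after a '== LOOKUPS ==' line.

Process each operation:
  add 49.231.30.224/28 -> H2 at depth 28
  del 49.231.30.224/28 (clear depth 28)
  add 49.231.30.0/24 -> H0 at depth 24
  lookup 49.231.30.186: bits 0011000111100111000111101 walk d0:-→d1:-→d2:-→d3:-→d4:-→d5:-→d6:-→d7:-→d8:-→d9:-→d10:-→d11:-→d12:-→d13:-→d14:-→d15:-→d16:-→d17:-→d18:-→d19:-→d20:-→d21:-→d22:-→d23:-→d24:H0→d25:- -> H0
  add 0.0.0.0/0 -> H1 at depth 0
  add 49.0.0.0/8 -> H2 at depth 8
  del 49.0.0.0/8 (clear depth 8)
  del 0.0.0.0/0 (clear depth 0)
  add 75.0.0.0/8 -> H0 at depth 8
  lookup 49.231.30.0: bits 001100011110011100011110 walk d0:-→d1:-→d2:-→d3:-→d4:-→d5:-→d6:-→d7:-→d8:-→d9:-→d10:-→d11:-→d12:-→d13:-→d14:-→d15:-→d16:-→d17:-→d18:-→d19:-→d20:-→d21:-→d22:-→d23:-→d24:H0 -> H0
  lookup 128.156.197.32: bits ε walk d0:- -> no-route
  lookup 75.0.10.98: bits 01001011 walk d0:-→d1:-→d2:-→d3:-→d4:-→d5:-→d6:-→d7:-→d8:H0 -> H0
  add 0.0.0.0/0 -> H1 at depth 0
  lookup 75.0.238.31: bits 01001011 walk d0:H1→d1:-→d2:-→d3:-→d4:-→d5:-→d6:-→d7:-→d8:H0 -> H0
  lookup 49.231.30.215: bits 00110001111001110001111011 walk d0:H1→d1:-→d2:-→d3:-→d4:-→d5:-→d6:-→d7:-→d8:-→d9:-→d10:-→d11:-→d12:-→d13:-→d14:-→d15:-→d16:-→d17:-→d18:-→d19:-→d20:-→d21:-→d22:-→d23:-→d24:H0→d25:-→d26:- -> H0
  add 75.224.0.0/12 -> H0 at depth 12
  lookup 49.231.30.226: bits 0011000111100111000111101110 walk d0:H1→d1:-→d2:-→d3:-→d4:-→d5:-→d6:-→d7:-→d8:-→d9:-→d10:-→d11:-→d12:-→d13:-→d14:-→d15:-→d16:-→d17:-→d18:-→d19:-→d20:-→d21:-→d22:-→d23:-→d24:H0→d25:-→d26:-→d27:-→d28:- -> H0
  lookup 233.126.148.168: bits ε walk d0:H1 -> H1
  add 49.231.0.0/16 -> H2 at depth 16
  lookup 75.6.122.173: bits 01001011 walk d0:H1→d1:-→d2:-→d3:-→d4:-→d5:-→d6:-→d7:-→d8:H0 -> H0
  del 49.231.30.0/24 (clear depth 24)
  add 49.231.16.0/20 -> H1 at depth 20
  lookup 49.231.53.119: bits 001100011110011100 walk d0:H1→d1:-→d2:-→d3:-→d4:-→d5:-→d6:-→d7:-→d8:-→d9:-→d10:-→d11:-→d12:-→d13:-→d14:-→d15:-→d16:H2→d17:-→d18:- -> H2
  del 49.231.0.0/16 (clear depth 16)
  lookup 75.224.0.12: bits 010010111110 walk d0:H1→d1:-→d2:-→d3:-→d4:-→d5:-→d6:-→d7:-→d8:H0→d9:-→d10:-→d11:-→d12:H0 -> H0
  lookup 49.231.16.0: bits 00110001111001110001 walk d0:H1→d1:-→d2:-→d3:-→d4:-→d5:-→d6:-→d7:-→d8:-→d9:-→d10:-→d11:-→d12:-→d13:-→d14:-→d15:-→d16:-→d17:-→d18:-→d19:-→d20:H1 -> H1
  lookup 49.231.16.1: bits 00110001111001110001 walk d0:H1→d1:-→d2:-→d3:-→d4:-→d5:-→d6:-→d7:-→d8:-→d9:-→d10:-→d11:-→d12:-→d13:-→d14:-→d15:-→d16:-→d17:-→d18:-→d19:-→d20:H1 -> H1
  add 49.231.30.0/24 -> H1 at depth 24
  lookup 75.0.1.120: bits 01001011 walk d0:H1→d1:-→d2:-→d3:-→d4:-→d5:-→d6:-→d7:-→d8:H0 -> H0
  add 75.236.219.48/28 -> H2 at depth 28
  lookup 75.224.0.0: bits 010010111110 walk d0:H1→d1:-→d2:-→d3:-→d4:-→d5:-→d6:-→d7:-→d8:H0→d9:-→d10:-→d11:-→d12:H0 -> H0

== LOOKUPS ==
["H0","H0","no-route","H0","H0","H0","H0","H1","H0","H2","H0","H1","H1","H0","H0"]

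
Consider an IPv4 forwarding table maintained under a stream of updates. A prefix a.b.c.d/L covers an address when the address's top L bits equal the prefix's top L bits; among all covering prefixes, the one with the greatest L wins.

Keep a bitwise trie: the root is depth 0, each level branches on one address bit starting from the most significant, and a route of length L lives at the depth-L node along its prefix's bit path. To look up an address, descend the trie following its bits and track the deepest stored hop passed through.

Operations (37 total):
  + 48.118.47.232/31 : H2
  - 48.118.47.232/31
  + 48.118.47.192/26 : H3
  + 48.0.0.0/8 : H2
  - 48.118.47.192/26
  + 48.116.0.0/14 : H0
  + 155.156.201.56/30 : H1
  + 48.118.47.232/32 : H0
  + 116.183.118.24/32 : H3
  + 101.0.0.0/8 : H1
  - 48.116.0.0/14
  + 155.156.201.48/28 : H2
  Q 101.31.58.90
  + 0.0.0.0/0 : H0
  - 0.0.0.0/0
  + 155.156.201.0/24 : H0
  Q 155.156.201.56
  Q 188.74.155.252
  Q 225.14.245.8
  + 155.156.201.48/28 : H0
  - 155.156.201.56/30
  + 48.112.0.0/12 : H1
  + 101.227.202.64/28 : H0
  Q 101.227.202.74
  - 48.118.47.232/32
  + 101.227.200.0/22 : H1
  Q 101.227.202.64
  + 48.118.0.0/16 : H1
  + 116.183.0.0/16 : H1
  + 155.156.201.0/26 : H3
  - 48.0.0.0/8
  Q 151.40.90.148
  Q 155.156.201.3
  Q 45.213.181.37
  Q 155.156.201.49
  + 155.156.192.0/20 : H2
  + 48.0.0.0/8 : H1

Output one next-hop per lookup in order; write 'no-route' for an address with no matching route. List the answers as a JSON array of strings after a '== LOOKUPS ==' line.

Trace:
  + 48.118.47.232/31 (H2) depth=31
  del 48.118.47.232/31 (clear depth 31)
  + 48.118.47.192/26 (H3) depth=26
  + 48.0.0.0/8 (H2) depth=8
  del 48.118.47.192/26 (clear depth 26)
  + 48.116.0.0/14 (H0) depth=14
  + 155.156.201.56/30 (H1) depth=30
  + 48.118.47.232/32 (H0) depth=32
  + 116.183.118.24/32 (H3) depth=32
  + 101.0.0.0/8 (H1) depth=8
  del 48.116.0.0/14 (clear depth 14)
  + 155.156.201.48/28 (H2) depth=28
  Q 101.31.58.90: descend 01100101 ; hops seen [H1] ; pick H1
  + 0.0.0.0/0 (H0) depth=0
  del 0.0.0.0/0 (clear depth 0)
  + 155.156.201.0/24 (H0) depth=24
  Q 155.156.201.56: descend 100110111001110011001001001110 ; hops seen [H0,H2,H1] ; pick H1
  Q 188.74.155.252: descend 10 ; hops seen [∅] ; pick no-route
  Q 225.14.245.8: descend 1 ; hops seen [∅] ; pick no-route
  + 155.156.201.48/28 (H0) depth=28
  del 155.156.201.56/30 (clear depth 30)
  + 48.112.0.0/12 (H1) depth=12
  + 101.227.202.64/28 (H0) depth=28
  Q 101.227.202.74: descend 0110010111100011110010100100 ; hops seen [H1,H0] ; pick H0
  del 48.118.47.232/32 (clear depth 32)
  + 101.227.200.0/22 (H1) depth=22
  Q 101.227.202.64: descend 0110010111100011110010100100 ; hops seen [H1,H1,H0] ; pick H0
  + 48.118.0.0/16 (H1) depth=16
  + 116.183.0.0/16 (H1) depth=16
  + 155.156.201.0/26 (H3) depth=26
  del 48.0.0.0/8 (clear depth 8)
  Q 151.40.90.148: descend 1001 ; hops seen [∅] ; pick no-route
  Q 155.156.201.3: descend 10011011100111001100100100 ; hops seen [H0,H3] ; pick H3
  Q 45.213.181.37: descend 001 ; hops seen [∅] ; pick no-route
  Q 155.156.201.49: descend 1001101110011100110010010011 ; hops seen [H0,H3,H0] ; pick H0
  + 155.156.192.0/20 (H2) depth=20
  + 48.0.0.0/8 (H1) depth=8

== LOOKUPS ==
["H1","H1","no-route","no-route","H0","H0","no-route","H3","no-route","H0"]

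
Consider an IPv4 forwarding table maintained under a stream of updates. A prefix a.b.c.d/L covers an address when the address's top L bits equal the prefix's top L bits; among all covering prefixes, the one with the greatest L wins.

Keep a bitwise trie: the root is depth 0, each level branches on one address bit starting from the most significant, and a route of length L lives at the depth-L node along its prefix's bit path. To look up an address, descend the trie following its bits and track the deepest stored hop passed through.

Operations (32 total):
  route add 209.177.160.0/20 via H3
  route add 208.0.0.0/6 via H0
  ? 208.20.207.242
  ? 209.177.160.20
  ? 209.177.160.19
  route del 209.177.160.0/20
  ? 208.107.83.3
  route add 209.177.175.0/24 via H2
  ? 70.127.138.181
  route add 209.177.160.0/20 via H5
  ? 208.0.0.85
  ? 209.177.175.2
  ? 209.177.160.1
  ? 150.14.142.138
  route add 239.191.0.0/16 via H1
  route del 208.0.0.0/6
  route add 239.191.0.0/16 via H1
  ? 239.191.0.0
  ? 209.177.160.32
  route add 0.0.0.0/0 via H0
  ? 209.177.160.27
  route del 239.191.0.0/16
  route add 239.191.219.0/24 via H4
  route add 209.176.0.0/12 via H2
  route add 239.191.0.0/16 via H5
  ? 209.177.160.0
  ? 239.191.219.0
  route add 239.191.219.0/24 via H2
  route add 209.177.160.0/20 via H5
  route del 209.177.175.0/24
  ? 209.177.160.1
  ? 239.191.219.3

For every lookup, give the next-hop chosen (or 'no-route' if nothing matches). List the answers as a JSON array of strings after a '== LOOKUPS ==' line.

Trace:
  + 209.177.160.0/20 (H3) depth=20
  + 208.0.0.0/6 (H0) depth=6
  ? 208.20.207.242  path d0:-→d1:-→d2:-→d3:-→d4:-→d5:-→d6:H0→d7:-  best=H0
  ? 209.177.160.20  path d0:-→d1:-→d2:-→d3:-→d4:-→d5:-→d6:H0→d7:-→d8:-→d9:-→d10:-→d11:-→d12:-→d13:-→d14:-→d15:-→d16:-→d17:-→d18:-→d19:-→d20:H3  best=H3
  ? 209.177.160.19  path d0:-→d1:-→d2:-→d3:-→d4:-→d5:-→d6:H0→d7:-→d8:-→d9:-→d10:-→d11:-→d12:-→d13:-→d14:-→d15:-→d16:-→d17:-→d18:-→d19:-→d20:H3  best=H3
  - 209.177.160.0/20 clear@20
  ? 208.107.83.3  path d0:-→d1:-→d2:-→d3:-→d4:-→d5:-→d6:H0→d7:-  best=H0
  + 209.177.175.0/24 (H2) depth=24
  ? 70.127.138.181  path d0:-  best=no-route
  + 209.177.160.0/20 (H5) depth=20
  ? 208.0.0.85  path d0:-→d1:-→d2:-→d3:-→d4:-→d5:-→d6:H0→d7:-  best=H0
  ? 209.177.175.2  path d0:-→d1:-→d2:-→d3:-→d4:-→d5:-→d6:H0→d7:-→d8:-→d9:-→d10:-→d11:-→d12:-→d13:-→d14:-→d15:-→d16:-→d17:-→d18:-→d19:-→d20:H5→d21:-→d22:-→d23:-→d24:H2  best=H2
  ? 209.177.160.1  path d0:-→d1:-→d2:-→d3:-→d4:-→d5:-→d6:H0→d7:-→d8:-→d9:-→d10:-→d11:-→d12:-→d13:-→d14:-→d15:-→d16:-→d17:-→d18:-→d19:-→d20:H5  best=H5
  ? 150.14.142.138  path d0:-→d1:-  best=no-route
  + 239.191.0.0/16 (H1) depth=16
  - 208.0.0.0/6 clear@6
  + 239.191.0.0/16 (H1) depth=16
  ? 239.191.0.0  path d0:-→d1:-→d2:-→d3:-→d4:-→d5:-→d6:-→d7:-→d8:-→d9:-→d10:-→d11:-→d12:-→d13:-→d14:-→d15:-→d16:H1  best=H1
  ? 209.177.160.32  path d0:-→d1:-→d2:-→d3:-→d4:-→d5:-→d6:-→d7:-→d8:-→d9:-→d10:-→d11:-→d12:-→d13:-→d14:-→d15:-→d16:-→d17:-→d18:-→d19:-→d20:H5  best=H5
  + 0.0.0.0/0 (H0) depth=0
  ? 209.177.160.27  path d0:H0→d1:-→d2:-→d3:-→d4:-→d5:-→d6:-→d7:-→d8:-→d9:-→d10:-→d11:-→d12:-→d13:-→d14:-→d15:-→d16:-→d17:-→d18:-→d19:-→d20:H5  best=H5
  - 239.191.0.0/16 clear@16
  + 239.191.219.0/24 (H4) depth=24
  + 209.176.0.0/12 (H2) depth=12
  + 239.191.0.0/16 (H5) depth=16
  ? 209.177.160.0  path d0:H0→d1:-→d2:-→d3:-→d4:-→d5:-→d6:-→d7:-→d8:-→d9:-→d10:-→d11:-→d12:H2→d13:-→d14:-→d15:-→d16:-→d17:-→d18:-→d19:-→d20:H5  best=H5
  ? 239.191.219.0  path d0:H0→d1:-→d2:-→d3:-→d4:-→d5:-→d6:-→d7:-→d8:-→d9:-→d10:-→d11:-→d12:-→d13:-→d14:-→d15:-→d16:H5→d17:-→d18:-→d19:-→d20:-→d21:-→d22:-→d23:-→d24:H4  best=H4
  + 239.191.219.0/24 (H2) depth=24
  + 209.177.160.0/20 (H5) depth=20
  - 209.177.175.0/24 clear@24
  ? 209.177.160.1  path d0:H0→d1:-→d2:-→d3:-→d4:-→d5:-→d6:-→d7:-→d8:-→d9:-→d10:-→d11:-→d12:H2→d13:-→d14:-→d15:-→d16:-→d17:-→d18:-→d19:-→d20:H5  best=H5
  ? 239.191.219.3  path d0:H0→d1:-→d2:-→d3:-→d4:-→d5:-→d6:-→d7:-→d8:-→d9:-→d10:-→d11:-→d12:-→d13:-→d14:-→d15:-→d16:H5→d17:-→d18:-→d19:-→d20:-→d21:-→d22:-→d23:-→d24:H2  best=H2

== LOOKUPS ==
["H0","H3","H3","H0","no-route","H0","H2","H5","no-route","H1","H5","H5","H5","H4","H5","H2"]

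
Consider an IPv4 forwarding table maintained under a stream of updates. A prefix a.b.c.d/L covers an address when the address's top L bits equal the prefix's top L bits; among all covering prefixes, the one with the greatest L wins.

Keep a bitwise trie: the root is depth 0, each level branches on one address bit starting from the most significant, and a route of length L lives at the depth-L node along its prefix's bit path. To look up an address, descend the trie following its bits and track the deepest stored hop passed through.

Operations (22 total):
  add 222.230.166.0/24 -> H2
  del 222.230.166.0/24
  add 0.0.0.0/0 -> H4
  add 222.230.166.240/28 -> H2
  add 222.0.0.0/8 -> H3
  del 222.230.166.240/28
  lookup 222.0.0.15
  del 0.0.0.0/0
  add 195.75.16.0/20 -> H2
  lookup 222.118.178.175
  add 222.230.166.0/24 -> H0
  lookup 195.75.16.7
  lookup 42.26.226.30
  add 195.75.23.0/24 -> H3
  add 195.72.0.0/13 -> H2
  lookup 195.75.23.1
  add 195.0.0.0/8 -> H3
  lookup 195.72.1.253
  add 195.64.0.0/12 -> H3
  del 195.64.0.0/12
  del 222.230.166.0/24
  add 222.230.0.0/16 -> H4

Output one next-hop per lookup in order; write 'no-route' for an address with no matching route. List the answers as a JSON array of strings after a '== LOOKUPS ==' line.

Process each operation:
  + 222.230.166.0/24 (H2) depth=24
  - 222.230.166.0/24 clear@24
  + 0.0.0.0/0 (H4) depth=0
  + 222.230.166.240/28 (H2) depth=28
  + 222.0.0.0/8 (H3) depth=8
  - 222.230.166.240/28 clear@28
  lookup 222.0.0.15: bits 11011110 walk d0:H4→d1:-→d2:-→d3:-→d4:-→d5:-→d6:-→d7:-→d8:H3 -> H3
  - 0.0.0.0/0 clear@0
  + 195.75.16.0/20 (H2) depth=20
  lookup 222.118.178.175: bits 11011110 walk d0:-→d1:-→d2:-→d3:-→d4:-→d5:-→d6:-→d7:-→d8:H3 -> H3
  + 222.230.166.0/24 (H0) depth=24
  lookup 195.75.16.7: bits 11000011010010110001 walk d0:-→d1:-→d2:-→d3:-→d4:-→d5:-→d6:-→d7:-→d8:-→d9:-→d10:-→d11:-→d12:-→d13:-→d14:-→d15:-→d16:-→d17:-→d18:-→d19:-→d20:H2 -> H2
  lookup 42.26.226.30: bits ε walk d0:- -> no-route
  + 195.75.23.0/24 (H3) depth=24
  + 195.72.0.0/13 (H2) depth=13
  lookup 195.75.23.1: bits 110000110100101100010111 walk d0:-→d1:-→d2:-→d3:-→d4:-→d5:-→d6:-→d7:-→d8:-→d9:-→d10:-→d11:-→d12:-→d13:H2→d14:-→d15:-→d16:-→d17:-→d18:-→d19:-→d20:H2→d21:-→d22:-→d23:-→d24:H3 -> H3
  + 195.0.0.0/8 (H3) depth=8
  lookup 195.72.1.253: bits 11000011010010 walk d0:-→d1:-→d2:-→d3:-→d4:-→d5:-→d6:-→d7:-→d8:H3→d9:-→d10:-→d11:-→d12:-→d13:H2→d14:- -> H2
  + 195.64.0.0/12 (H3) depth=12
  - 195.64.0.0/12 clear@12
  - 222.230.166.0/24 clear@24
  + 222.230.0.0/16 (H4) depth=16

== LOOKUPS ==
["H3","H3","H2","no-route","H3","H2"]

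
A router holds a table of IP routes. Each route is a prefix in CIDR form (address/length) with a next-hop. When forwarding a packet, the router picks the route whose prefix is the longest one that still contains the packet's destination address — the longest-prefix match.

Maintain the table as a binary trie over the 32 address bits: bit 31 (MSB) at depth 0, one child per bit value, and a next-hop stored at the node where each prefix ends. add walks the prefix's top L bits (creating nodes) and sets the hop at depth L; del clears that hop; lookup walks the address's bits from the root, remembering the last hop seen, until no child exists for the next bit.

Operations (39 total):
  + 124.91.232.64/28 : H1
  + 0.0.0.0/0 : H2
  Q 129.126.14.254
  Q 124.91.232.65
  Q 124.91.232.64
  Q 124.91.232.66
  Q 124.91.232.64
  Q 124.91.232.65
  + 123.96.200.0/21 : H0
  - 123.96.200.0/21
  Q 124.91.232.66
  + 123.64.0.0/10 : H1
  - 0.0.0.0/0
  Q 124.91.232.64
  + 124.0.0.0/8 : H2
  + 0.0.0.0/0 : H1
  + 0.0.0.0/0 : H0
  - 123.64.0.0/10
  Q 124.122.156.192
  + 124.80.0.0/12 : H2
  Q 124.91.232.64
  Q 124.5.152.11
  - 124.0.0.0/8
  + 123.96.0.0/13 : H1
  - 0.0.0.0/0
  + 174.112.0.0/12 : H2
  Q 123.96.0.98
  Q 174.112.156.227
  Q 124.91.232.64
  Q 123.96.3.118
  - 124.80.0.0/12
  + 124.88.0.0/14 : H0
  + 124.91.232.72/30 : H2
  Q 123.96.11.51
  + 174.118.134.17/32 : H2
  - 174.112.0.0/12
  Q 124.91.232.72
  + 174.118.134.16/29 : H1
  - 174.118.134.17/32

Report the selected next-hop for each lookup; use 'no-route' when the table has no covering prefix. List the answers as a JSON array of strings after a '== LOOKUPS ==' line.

Process each operation:
  add 124.91.232.64/28 -> H1 at depth 28
  add 0.0.0.0/0 -> H2 at depth 0
  lookup 129.126.14.254: bits ε walk d0:H2 -> H2
  lookup 124.91.232.65: bits 0111110001011011111010000100 walk d0:H2→d1:-→d2:-→d3:-→d4:-→d5:-→d6:-→d7:-→d8:-→d9:-→d10:-→d11:-→d12:-→d13:-→d14:-→d15:-→d16:-→d17:-→d18:-→d19:-→d20:-→d21:-→d22:-→d23:-→d24:-→d25:-→d26:-→d27:-→d28:H1 -> H1
  lookup 124.91.232.64: bits 0111110001011011111010000100 walk d0:H2→d1:-→d2:-→d3:-→d4:-→d5:-→d6:-→d7:-→d8:-→d9:-→d10:-→d11:-→d12:-→d13:-→d14:-→d15:-→d16:-→d17:-→d18:-→d19:-→d20:-→d21:-→d22:-→d23:-→d24:-→d25:-→d26:-→d27:-→d28:H1 -> H1
  lookup 124.91.232.66: bits 0111110001011011111010000100 walk d0:H2→d1:-→d2:-→d3:-→d4:-→d5:-→d6:-→d7:-→d8:-→d9:-→d10:-→d11:-→d12:-→d13:-→d14:-→d15:-→d16:-→d17:-→d18:-→d19:-→d20:-→d21:-→d22:-→d23:-→d24:-→d25:-→d26:-→d27:-→d28:H1 -> H1
  lookup 124.91.232.64: bits 0111110001011011111010000100 walk d0:H2→d1:-→d2:-→d3:-→d4:-→d5:-→d6:-→d7:-→d8:-→d9:-→d10:-→d11:-→d12:-→d13:-→d14:-→d15:-→d16:-→d17:-→d18:-→d19:-→d20:-→d21:-→d22:-→d23:-→d24:-→d25:-→d26:-→d27:-→d28:H1 -> H1
  lookup 124.91.232.65: bits 0111110001011011111010000100 walk d0:H2→d1:-→d2:-→d3:-→d4:-→d5:-→d6:-→d7:-→d8:-→d9:-→d10:-→d11:-→d12:-→d13:-→d14:-→d15:-→d16:-→d17:-→d18:-→d19:-→d20:-→d21:-→d22:-→d23:-→d24:-→d25:-→d26:-→d27:-→d28:H1 -> H1
  add 123.96.200.0/21 -> H0 at depth 21
  - 123.96.200.0/21 clear@21
  lookup 124.91.232.66: bits 0111110001011011111010000100 walk d0:H2→d1:-→d2:-→d3:-→d4:-→d5:-→d6:-→d7:-→d8:-→d9:-→d10:-→d11:-→d12:-→d13:-→d14:-→d15:-→d16:-→d17:-→d18:-→d19:-→d20:-→d21:-→d22:-→d23:-→d24:-→d25:-→d26:-→d27:-→d28:H1 -> H1
  add 123.64.0.0/10 -> H1 at depth 10
  - 0.0.0.0/0 clear@0
  lookup 124.91.232.64: bits 0111110001011011111010000100 walk d0:-→d1:-→d2:-→d3:-→d4:-→d5:-→d6:-→d7:-→d8:-→d9:-→d10:-→d11:-→d12:-→d13:-→d14:-→d15:-→d16:-→d17:-→d18:-→d19:-→d20:-→d21:-→d22:-→d23:-→d24:-→d25:-→d26:-→d27:-→d28:H1 -> H1
  add 124.0.0.0/8 -> H2 at depth 8
  add 0.0.0.0/0 -> H1 at depth 0
  add 0.0.0.0/0 -> H0 at depth 0
  - 123.64.0.0/10 clear@10
  lookup 124.122.156.192: bits 0111110001 walk d0:H0→d1:-→d2:-→d3:-→d4:-→d5:-→d6:-→d7:-→d8:H2→d9:-→d10:- -> H2
  add 124.80.0.0/12 -> H2 at depth 12
  lookup 124.91.232.64: bits 0111110001011011111010000100 walk d0:H0→d1:-→d2:-→d3:-→d4:-→d5:-→d6:-→d7:-→d8:H2→d9:-→d10:-→d11:-→d12:H2→d13:-→d14:-→d15:-→d16:-→d17:-→d18:-→d19:-→d20:-→d21:-→d22:-→d23:-→d24:-→d25:-→d26:-→d27:-→d28:H1 -> H1
  lookup 124.5.152.11: bits 011111000 walk d0:H0→d1:-→d2:-→d3:-→d4:-→d5:-→d6:-→d7:-→d8:H2→d9:- -> H2
  - 124.0.0.0/8 clear@8
  add 123.96.0.0/13 -> H1 at depth 13
  - 0.0.0.0/0 clear@0
  add 174.112.0.0/12 -> H2 at depth 12
  lookup 123.96.0.98: bits 0111101101100000 walk d0:-→d1:-→d2:-→d3:-→d4:-→d5:-→d6:-→d7:-→d8:-→d9:-→d10:-→d11:-→d12:-→d13:H1→d14:-→d15:-→d16:- -> H1
  lookup 174.112.156.227: bits 101011100111 walk d0:-→d1:-→d2:-→d3:-→d4:-→d5:-→d6:-→d7:-→d8:-→d9:-→d10:-→d11:-→d12:H2 -> H2
  lookup 124.91.232.64: bits 0111110001011011111010000100 walk d0:-→d1:-→d2:-→d3:-→d4:-→d5:-→d6:-→d7:-→d8:-→d9:-→d10:-→d11:-→d12:H2→d13:-→d14:-→d15:-→d16:-→d17:-→d18:-→d19:-→d20:-→d21:-→d22:-→d23:-→d24:-→d25:-→d26:-→d27:-→d28:H1 -> H1
  lookup 123.96.3.118: bits 0111101101100000 walk d0:-→d1:-→d2:-→d3:-→d4:-→d5:-→d6:-→d7:-→d8:-→d9:-→d10:-→d11:-→d12:-→d13:H1→d14:-→d15:-→d16:- -> H1
  - 124.80.0.0/12 clear@12
  add 124.88.0.0/14 -> H0 at depth 14
  add 124.91.232.72/30 -> H2 at depth 30
  lookup 123.96.11.51: bits 0111101101100000 walk d0:-→d1:-→d2:-→d3:-→d4:-→d5:-→d6:-→d7:-→d8:-→d9:-→d10:-→d11:-→d12:-→d13:H1→d14:-→d15:-→d16:- -> H1
  add 174.118.134.17/32 -> H2 at depth 32
  - 174.112.0.0/12 clear@12
  lookup 124.91.232.72: bits 011111000101101111101000010010 walk d0:-→d1:-→d2:-→d3:-→d4:-→d5:-→d6:-→d7:-→d8:-→d9:-→d10:-→d11:-→d12:-→d13:-→d14:H0→d15:-→d16:-→d17:-→d18:-→d19:-→d20:-→d21:-→d22:-→d23:-→d24:-→d25:-→d26:-→d27:-→d28:H1→d29:-→d30:H2 -> H2
  add 174.118.134.16/29 -> H1 at depth 29
  - 174.118.134.17/32 clear@32

== LOOKUPS ==
["H2","H1","H1","H1","H1","H1","H1","H1","H2","H1","H2","H1","H2","H1","H1","H1","H2"]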